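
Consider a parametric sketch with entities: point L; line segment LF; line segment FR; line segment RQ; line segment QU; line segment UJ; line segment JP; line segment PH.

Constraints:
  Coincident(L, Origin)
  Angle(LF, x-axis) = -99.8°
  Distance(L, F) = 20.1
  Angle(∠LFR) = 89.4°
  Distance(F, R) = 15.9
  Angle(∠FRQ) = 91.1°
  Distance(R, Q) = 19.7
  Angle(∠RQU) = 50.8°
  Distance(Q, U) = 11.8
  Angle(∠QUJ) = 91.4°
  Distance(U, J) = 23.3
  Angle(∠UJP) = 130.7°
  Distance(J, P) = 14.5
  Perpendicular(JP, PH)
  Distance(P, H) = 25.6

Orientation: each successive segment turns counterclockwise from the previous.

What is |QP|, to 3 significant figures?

33.1

L is at the origin; LF runs at -99.8° with length 20.1, so F = (-3.42, -19.8). ∠LFR = 89.4° gives FR at -9.20° from the x-axis; with |FR| = 15.9, R = (12.3, -22.3). ∠FRQ = 91.1° gives RQ at 79.7° from the x-axis; with |RQ| = 19.7, Q = (15.8, -2.97). ∠RQU = 50.8° gives QU at -151° from the x-axis; with |QU| = 11.8, U = (5.47, -8.67). ∠QUJ = 91.4° gives UJ at -62.5° from the x-axis; with |UJ| = 23.3, J = (16.2, -29.3). ∠UJP = 130.7° gives JP at -13.2° from the x-axis; with |JP| = 14.5, P = (30.3, -32.6). Then |QP| = |P − Q| = 33.1.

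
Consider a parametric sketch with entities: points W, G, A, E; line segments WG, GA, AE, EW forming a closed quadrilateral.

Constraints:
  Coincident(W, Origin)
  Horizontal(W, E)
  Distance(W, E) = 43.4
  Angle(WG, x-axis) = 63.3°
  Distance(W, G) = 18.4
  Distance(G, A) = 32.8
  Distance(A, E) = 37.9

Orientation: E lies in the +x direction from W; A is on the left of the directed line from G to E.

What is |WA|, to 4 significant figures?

50.08

W is at the origin; W and E share the same y with |WE| = 43.4 and E in +x, so E = (43.4, 0). WG runs at 63.3° with |WG| = 18.4, so G = (8.267, 16.44). A is determined by |GA| = 32.8 and |AE| = 37.9 together: it lies at the intersection of circle(G, 32.8) and circle(E, 37.9). With |GE| = 38.79, the foot of the radical line on GE is 14.75 from G and the perpendicular offset is √(32.8² − 14.75²) = 29.30. Taking the left-of-GE solution: A = (34.04, 36.73).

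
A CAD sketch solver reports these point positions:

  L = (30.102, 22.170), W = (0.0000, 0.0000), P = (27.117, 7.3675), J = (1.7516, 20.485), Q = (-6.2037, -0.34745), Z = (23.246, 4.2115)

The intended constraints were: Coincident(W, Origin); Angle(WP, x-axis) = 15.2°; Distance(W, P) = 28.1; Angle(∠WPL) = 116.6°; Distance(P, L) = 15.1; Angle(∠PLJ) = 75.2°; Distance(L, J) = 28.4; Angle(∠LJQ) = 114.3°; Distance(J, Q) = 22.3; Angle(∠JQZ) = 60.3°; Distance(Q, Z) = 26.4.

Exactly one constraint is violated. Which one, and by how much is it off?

Distance(Q, Z) = 26.4 — off by 3.40.

W = (0.00, 0.00) ✓; WP at 15.20° ✓; |WP| = 28.10 ✓; ∠WPL = 116.6° ✓; |PL| = 15.10 ✓; ∠PLJ = 75.20° ✓; |LJ| = 28.40 ✓; ∠LJQ = 114.3° ✓; |JQ| = 22.30 ✓; ∠JQZ = 60.30° ✓; |QZ| = 29.80 ✗.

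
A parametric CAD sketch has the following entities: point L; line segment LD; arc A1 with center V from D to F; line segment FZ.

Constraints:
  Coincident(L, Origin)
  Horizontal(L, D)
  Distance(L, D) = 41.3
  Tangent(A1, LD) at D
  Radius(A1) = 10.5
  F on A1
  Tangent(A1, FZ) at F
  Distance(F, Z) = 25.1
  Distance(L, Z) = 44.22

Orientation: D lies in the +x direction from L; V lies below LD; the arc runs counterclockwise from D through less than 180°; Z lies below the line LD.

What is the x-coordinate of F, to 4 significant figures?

30.87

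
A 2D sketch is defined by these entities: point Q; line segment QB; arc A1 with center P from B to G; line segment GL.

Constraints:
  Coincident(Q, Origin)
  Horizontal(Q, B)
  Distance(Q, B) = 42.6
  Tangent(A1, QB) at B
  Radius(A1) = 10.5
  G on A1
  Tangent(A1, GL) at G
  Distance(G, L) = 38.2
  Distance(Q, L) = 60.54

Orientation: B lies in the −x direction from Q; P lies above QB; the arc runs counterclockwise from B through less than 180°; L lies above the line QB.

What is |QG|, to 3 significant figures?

34.1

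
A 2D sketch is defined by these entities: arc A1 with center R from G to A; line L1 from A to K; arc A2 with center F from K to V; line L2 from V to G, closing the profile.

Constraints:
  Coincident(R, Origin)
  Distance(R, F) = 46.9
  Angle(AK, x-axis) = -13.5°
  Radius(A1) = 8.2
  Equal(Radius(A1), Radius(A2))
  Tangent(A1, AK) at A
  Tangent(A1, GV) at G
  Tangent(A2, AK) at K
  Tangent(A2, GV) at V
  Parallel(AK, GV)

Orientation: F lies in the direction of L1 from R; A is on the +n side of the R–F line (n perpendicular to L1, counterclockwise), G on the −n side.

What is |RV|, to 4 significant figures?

47.61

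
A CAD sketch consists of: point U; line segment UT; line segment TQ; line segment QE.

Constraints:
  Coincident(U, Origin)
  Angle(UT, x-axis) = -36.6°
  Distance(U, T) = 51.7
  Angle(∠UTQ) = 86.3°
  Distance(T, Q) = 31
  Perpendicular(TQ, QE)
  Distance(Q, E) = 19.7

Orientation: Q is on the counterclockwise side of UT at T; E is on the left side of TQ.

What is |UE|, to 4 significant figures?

42.22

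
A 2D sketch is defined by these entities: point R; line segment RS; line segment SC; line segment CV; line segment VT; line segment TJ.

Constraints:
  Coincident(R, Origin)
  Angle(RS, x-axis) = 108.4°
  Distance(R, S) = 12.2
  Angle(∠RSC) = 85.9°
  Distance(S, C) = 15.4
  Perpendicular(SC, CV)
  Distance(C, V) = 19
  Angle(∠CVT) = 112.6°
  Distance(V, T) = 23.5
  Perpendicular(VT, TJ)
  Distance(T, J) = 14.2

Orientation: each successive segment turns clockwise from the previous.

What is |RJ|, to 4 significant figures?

12.92

R is at the origin; RS runs at 108.4° with length 12.2, so S = (-3.851, 11.58). ∠RSC = 85.9° gives SC at 14.30° from the x-axis; with |SC| = 15.4, C = (11.07, 15.38). The perpendicularity gives CV at right angles to SC, so CV runs at -75.70°; with |CV| = 19.0, V = (15.76, -3.031). ∠CVT = 112.6° gives VT at -143.1° from the x-axis; with |VT| = 23.5, T = (-3.028, -17.14). The perpendicularity gives TJ at right angles to VT, so TJ runs at 126.9°; with |TJ| = 14.2, J = (-11.55, -5.786). Then |RJ| = |J − R| = 12.92.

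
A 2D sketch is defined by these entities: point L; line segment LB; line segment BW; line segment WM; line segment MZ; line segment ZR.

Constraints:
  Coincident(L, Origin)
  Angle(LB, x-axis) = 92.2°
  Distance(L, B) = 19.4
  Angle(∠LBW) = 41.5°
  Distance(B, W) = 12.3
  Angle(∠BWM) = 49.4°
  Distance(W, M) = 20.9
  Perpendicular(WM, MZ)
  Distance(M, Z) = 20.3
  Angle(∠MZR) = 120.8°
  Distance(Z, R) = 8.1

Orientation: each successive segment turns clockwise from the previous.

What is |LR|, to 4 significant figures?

34.96

WM is perpendicular to MZ, so MZ runs at 93.10°; with |MZ| = 20.3, Z = (-14.21, 29.63). ∠MZR = 120.8° gives ZR at 33.90° from the x-axis; with |ZR| = 8.1, R = (-7.491, 34.15). Then |LR| = |R − L| = 34.96.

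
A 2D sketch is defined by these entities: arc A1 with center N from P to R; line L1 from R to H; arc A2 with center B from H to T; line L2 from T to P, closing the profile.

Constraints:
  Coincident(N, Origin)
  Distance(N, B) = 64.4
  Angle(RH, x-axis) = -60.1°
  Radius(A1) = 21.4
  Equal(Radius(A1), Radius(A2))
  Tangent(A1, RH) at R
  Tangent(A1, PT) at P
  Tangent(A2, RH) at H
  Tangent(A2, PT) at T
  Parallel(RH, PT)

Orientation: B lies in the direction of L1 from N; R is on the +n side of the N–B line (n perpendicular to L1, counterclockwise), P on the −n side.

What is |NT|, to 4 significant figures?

67.86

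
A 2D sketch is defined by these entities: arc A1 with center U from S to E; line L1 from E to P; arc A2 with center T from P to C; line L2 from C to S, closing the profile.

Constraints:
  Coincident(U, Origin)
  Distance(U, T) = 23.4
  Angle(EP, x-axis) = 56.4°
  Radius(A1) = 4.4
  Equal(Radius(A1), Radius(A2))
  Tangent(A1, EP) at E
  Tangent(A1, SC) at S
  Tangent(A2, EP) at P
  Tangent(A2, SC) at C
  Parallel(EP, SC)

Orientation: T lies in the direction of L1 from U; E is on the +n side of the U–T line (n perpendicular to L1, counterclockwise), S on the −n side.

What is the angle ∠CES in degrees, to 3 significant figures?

69.4°

The slot axis is L1's direction at 56.4°, so u = (cos 56.4°, sin 56.4°) = (0.553, 0.833) and n = (−sin 56.4°, cos 56.4°) = (-0.833, 0.553). U is at the origin and T lies 23.4 along u from U, so T = 23.4·u = (12.9, 19.5). Tangency of A1 to both parallel lines with radius 4.4 puts E and S at U ± 4.4·n: E = (-3.66, 2.43), S = (3.66, -2.43). Equal radii place P and C the same way about T: P = T + 4.4·n = (9.28, 21.9), C = T − 4.4·n = (16.6, 17.1). Then cos ∠CES = EC·ES / (|EC||ES|), giving 69.4°.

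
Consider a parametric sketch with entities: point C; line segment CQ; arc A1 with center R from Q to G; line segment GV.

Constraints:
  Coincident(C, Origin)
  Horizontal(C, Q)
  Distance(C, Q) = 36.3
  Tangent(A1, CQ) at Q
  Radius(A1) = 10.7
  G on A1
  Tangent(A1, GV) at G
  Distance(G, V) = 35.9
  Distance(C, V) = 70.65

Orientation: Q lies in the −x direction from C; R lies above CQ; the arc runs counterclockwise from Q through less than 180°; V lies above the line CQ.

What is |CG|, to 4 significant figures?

34.91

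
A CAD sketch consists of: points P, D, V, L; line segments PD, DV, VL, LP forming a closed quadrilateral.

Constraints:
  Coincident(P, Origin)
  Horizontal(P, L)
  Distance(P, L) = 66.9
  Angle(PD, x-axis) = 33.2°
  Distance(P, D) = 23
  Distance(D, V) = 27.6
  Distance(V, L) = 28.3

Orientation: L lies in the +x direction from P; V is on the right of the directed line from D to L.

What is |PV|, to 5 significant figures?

39.830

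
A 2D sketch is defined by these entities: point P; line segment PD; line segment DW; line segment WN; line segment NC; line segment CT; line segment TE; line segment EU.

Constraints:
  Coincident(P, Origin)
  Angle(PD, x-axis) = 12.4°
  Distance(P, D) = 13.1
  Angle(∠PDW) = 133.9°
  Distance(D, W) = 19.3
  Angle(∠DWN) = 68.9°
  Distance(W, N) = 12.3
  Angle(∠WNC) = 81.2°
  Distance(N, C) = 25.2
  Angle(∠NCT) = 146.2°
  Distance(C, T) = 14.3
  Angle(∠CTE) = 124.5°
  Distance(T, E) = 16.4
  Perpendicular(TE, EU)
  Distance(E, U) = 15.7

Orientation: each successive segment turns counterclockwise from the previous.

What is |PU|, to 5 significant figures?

34.723

∠CTE = 124.5° gives TE at -2.3000° from the x-axis; with |TE| = 16.4, E = (34.084, -16.460). TE is perpendicular to EU, so EU runs at 87.700°; with |EU| = 15.7, U = (34.714, -0.77217). Then |PU| = |U − P| = 34.723.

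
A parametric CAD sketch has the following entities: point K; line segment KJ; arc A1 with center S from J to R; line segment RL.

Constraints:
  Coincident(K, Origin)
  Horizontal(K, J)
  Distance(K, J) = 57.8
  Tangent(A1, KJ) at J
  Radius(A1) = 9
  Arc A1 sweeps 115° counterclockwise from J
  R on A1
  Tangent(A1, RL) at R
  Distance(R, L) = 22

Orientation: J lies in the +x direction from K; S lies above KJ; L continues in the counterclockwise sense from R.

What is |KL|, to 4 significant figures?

65.44

K is at the origin; KJ is horizontal with |KJ| = 57.8 and J on the +x side, so J = (57.80, 0.000). Since A1 is tangent to KJ there, SJ ⟂ KJ, so S = J + (0, 9) = (57.80, 9.000). On A1, J sits at bearing -90° from S; a 115° counterclockwise sweep puts R at bearing 25°, so R = S + 9.0·(cos 25°, sin 25°) = (65.96, 12.80). The tangent condition forces SR to be normal to RL, so RL runs along (−sin 25°, cos 25°); with |RL| = 22.0, L = (56.66, 32.74). Then |KL| = |L − K| = 65.44.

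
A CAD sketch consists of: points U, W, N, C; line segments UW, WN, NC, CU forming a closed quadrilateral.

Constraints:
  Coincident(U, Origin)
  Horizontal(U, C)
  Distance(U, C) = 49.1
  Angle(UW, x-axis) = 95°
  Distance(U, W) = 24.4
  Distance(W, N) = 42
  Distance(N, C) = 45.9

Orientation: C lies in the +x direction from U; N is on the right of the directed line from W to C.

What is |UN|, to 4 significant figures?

17.99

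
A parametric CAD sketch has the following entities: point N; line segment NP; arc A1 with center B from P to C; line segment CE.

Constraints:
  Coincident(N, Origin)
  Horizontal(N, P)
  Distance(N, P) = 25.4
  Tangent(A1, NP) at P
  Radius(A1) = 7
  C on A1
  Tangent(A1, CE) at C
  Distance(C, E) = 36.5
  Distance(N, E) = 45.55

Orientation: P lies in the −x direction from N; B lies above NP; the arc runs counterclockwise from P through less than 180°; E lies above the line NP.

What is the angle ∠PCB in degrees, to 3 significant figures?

47.3°

Checks: N = (0.00, 0.00) ✓; |BC| = 7.000 ✓; ∠(BC, CE) = 90.00° ✓; |CE| = 36.50 ✓; |NE| = 45.55 ✓.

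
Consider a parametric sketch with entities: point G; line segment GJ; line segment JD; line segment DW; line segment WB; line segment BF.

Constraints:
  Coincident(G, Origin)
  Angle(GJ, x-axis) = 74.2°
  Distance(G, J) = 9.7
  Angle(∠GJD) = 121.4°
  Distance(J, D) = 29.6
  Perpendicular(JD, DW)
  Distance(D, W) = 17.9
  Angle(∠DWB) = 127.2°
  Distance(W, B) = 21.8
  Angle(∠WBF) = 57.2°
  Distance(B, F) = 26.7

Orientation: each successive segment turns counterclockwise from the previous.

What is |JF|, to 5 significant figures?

11.120

G is at the origin; GJ runs at 74.2° with length 9.7, so J = (2.6411, 9.3335). ∠GJD = 121.4° gives JD at 132.80° from the x-axis; with |JD| = 29.6, D = (-17.470, 31.052). The perpendicularity gives DW at right angles to JD, so DW runs at -137.20°; with |DW| = 17.9, W = (-30.604, 18.890). ∠DWB = 127.2° gives WB at -84.400° from the x-axis; with |WB| = 21.8, B = (-28.477, -2.8060). ∠WBF = 57.2° gives BF at 38.400° from the x-axis; with |BF| = 26.7, F = (-7.5522, 13.779). Then |JF| = |F − J| = 11.120.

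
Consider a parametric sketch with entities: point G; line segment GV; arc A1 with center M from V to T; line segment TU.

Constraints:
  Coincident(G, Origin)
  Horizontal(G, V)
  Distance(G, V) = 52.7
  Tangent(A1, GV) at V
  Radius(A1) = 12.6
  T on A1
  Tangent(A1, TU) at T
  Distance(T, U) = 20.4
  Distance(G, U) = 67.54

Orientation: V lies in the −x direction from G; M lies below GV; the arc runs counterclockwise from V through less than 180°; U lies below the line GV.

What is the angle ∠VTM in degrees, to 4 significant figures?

34.35°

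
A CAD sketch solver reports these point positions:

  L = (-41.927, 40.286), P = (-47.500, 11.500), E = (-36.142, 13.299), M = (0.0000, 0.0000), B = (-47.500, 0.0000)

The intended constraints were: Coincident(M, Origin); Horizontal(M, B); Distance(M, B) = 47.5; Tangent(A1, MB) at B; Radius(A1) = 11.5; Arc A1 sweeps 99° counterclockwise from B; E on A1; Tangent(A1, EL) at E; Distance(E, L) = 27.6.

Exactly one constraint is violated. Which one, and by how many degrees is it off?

Tangent(A1, EL) at E — off by 3.10°.

M = (0.00, 0.00) ✓; M.y = 0.00, B.y = 0.00 ✓; |MB| = 47.50 ✓; ∠(PB, BM) = 90.00° ✓; |PB| = 11.50 ✓; bearing(P→E) − bearing(P→B) = 99.00° ✓; |PE| = 11.50 ✓; ∠(PE, EL) = 86.90° ✗; |EL| = 27.60 ✓.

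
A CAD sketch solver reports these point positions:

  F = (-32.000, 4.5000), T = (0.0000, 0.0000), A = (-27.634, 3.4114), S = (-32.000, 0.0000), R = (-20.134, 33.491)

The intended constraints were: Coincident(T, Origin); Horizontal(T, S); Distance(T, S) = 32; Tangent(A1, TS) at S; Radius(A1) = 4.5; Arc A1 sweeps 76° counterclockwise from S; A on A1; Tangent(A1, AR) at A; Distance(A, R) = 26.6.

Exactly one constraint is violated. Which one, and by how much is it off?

Distance(A, R) = 26.6 — off by 4.40.

T = (0.00, 0.00) ✓; T.y = 0.00, S.y = 0.00 ✓; |TS| = 32.00 ✓; ∠(FS, ST) = 90.00° ✓; |FS| = 4.500 ✓; bearing(F→A) − bearing(F→S) = 76.00° ✓; |FA| = 4.500 ✓; ∠(FA, AR) = 90.00° ✓; |AR| = 31.00 ✗.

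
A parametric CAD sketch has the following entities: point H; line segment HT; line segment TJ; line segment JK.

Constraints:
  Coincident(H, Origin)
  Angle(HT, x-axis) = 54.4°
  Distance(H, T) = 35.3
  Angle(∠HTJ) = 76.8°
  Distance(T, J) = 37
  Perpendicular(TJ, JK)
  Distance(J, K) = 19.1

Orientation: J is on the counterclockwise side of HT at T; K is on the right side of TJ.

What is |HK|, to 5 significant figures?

60.797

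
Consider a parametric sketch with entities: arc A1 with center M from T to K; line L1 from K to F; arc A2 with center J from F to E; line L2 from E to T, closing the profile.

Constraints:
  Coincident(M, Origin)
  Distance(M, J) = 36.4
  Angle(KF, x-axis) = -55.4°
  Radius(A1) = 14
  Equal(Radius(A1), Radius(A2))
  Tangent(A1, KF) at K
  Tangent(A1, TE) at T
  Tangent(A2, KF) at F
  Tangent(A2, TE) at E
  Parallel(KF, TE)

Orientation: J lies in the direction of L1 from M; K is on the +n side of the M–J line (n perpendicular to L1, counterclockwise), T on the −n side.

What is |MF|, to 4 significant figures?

39.00

The slot axis is L1's direction at -55.4°, so u = (cos -55.4°, sin -55.4°) = (0.5678, -0.8231) and n = (−sin -55.4°, cos -55.4°) = (0.8231, 0.5678). M is at the origin and J lies 36.4 along u from M, so J = 36.4·u = (20.67, -29.96). Tangency of A1 to both parallel lines with radius 14.0 puts K and T at M ± 14.0·n: K = (11.52, 7.950), T = (-11.52, -7.950). Equal radii place F and E the same way about J: F = J + 14.0·n = (32.19, -22.01), E = J − 14.0·n = (9.146, -37.91). Then |MF| = |F − M| = 39.00.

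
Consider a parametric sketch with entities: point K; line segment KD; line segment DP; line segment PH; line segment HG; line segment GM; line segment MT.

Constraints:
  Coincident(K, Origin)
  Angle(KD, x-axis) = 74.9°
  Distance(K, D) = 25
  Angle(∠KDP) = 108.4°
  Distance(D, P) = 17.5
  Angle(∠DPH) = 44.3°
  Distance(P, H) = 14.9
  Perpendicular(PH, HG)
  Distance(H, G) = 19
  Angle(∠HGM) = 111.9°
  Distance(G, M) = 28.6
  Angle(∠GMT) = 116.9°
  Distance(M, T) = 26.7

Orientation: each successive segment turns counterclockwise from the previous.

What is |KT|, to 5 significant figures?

67.423

∠HGM = 111.9° gives GM at 80.300° from the x-axis; with |GM| = 28.6, M = (18.458, 51.439). ∠GMT = 116.9° gives MT at 143.40° from the x-axis; with |MT| = 26.7, T = (-2.9772, 67.358). Then |KT| = |T − K| = 67.423.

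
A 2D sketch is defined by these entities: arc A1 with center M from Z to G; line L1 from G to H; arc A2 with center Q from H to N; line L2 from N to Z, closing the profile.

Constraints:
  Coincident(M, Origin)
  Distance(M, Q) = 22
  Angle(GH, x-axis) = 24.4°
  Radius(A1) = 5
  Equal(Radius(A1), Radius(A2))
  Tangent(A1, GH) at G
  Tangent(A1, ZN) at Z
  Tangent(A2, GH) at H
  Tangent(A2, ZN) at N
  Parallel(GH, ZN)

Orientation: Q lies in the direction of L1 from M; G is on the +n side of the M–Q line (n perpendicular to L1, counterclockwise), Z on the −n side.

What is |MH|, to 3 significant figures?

22.6

The slot axis is L1's direction at 24.4°, so u = (cos 24.4°, sin 24.4°) = (0.911, 0.413) and n = (−sin 24.4°, cos 24.4°) = (-0.413, 0.911). M is at the origin and Q lies 22.0 along u from M, so Q = 22.0·u = (20.0, 9.09). Tangency of A1 to both parallel lines with radius 5.0 puts G and Z at M ± 5.0·n: G = (-2.07, 4.55), Z = (2.07, -4.55). Equal radii place H and N the same way about Q: H = Q + 5.0·n = (18.0, 13.6), N = Q − 5.0·n = (22.1, 4.53). Then |MH| = |H − M| = 22.6.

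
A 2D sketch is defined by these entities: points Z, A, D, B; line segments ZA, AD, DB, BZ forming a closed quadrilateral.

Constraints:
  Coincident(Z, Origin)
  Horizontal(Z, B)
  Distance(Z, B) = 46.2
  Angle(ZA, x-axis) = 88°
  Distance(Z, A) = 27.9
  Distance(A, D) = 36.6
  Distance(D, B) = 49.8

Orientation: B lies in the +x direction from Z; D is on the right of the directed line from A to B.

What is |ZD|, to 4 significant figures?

8.985

Z is at the origin; ZB is horizontal with |ZB| = 46.2 and B in +x, so B = (46.2, 0). ZA runs at 88.0° with |ZA| = 27.9, so A = (0.9737, 27.88). D is determined by |AD| = 36.6 and |DB| = 49.8 together: it lies at the intersection of circle(A, 36.6) and circle(B, 49.8). With |AB| = 53.13, the foot of the radical line on AB is 15.83 from A and the perpendicular offset is √(36.6² − 15.83²) = 33.00. Taking the right-of-AB solution: D = (-2.867, -8.515).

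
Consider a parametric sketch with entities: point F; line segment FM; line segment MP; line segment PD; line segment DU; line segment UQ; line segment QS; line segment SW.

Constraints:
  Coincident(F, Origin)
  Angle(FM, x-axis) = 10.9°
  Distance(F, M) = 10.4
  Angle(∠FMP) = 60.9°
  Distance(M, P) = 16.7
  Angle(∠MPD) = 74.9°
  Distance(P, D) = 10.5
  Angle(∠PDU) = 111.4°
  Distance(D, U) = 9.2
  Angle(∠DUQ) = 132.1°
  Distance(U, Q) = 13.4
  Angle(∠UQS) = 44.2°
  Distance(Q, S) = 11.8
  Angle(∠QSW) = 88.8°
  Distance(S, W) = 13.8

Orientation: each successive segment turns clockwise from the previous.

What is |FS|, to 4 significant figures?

7.529

F is at the origin; FM runs at 10.9° with length 10.4, so M = (10.21, 1.967). ∠FMP = 60.9° gives MP at -108.2° from the x-axis; with |MP| = 16.7, P = (4.996, -13.90). ∠MPD = 74.9° gives PD at 146.7° from the x-axis; with |PD| = 10.5, D = (-3.780, -8.133). ∠PDU = 111.4° gives DU at 78.10° from the x-axis; with |DU| = 9.2, U = (-1.883, 0.8691). ∠DUQ = 132.1° gives UQ at 30.20° from the x-axis; with |UQ| = 13.4, Q = (9.699, 7.610). ∠UQS = 44.2° gives QS at -105.6° from the x-axis; with |QS| = 11.8, S = (6.526, -3.756). Then |FS| = |S − F| = 7.529.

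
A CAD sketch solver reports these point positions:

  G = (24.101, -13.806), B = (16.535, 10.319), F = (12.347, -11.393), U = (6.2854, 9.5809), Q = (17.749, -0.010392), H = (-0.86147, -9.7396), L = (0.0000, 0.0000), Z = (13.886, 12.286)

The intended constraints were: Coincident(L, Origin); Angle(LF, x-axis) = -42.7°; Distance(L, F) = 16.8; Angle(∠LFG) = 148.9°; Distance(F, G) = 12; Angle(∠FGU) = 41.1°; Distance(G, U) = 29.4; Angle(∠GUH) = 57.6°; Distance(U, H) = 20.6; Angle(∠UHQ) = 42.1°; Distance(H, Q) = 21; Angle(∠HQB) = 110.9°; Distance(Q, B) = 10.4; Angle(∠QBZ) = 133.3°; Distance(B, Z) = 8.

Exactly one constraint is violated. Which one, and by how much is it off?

Distance(B, Z) = 8 — off by 4.70.

L = (0.00, 0.00) ✓; LF at -42.70° ✓; |LF| = 16.80 ✓; ∠LFG = 148.9° ✓; |FG| = 12.00 ✓; ∠FGU = 41.10° ✓; |GU| = 29.40 ✓; ∠GUH = 57.60° ✓; |UH| = 20.60 ✓; ∠UHQ = 42.10° ✓; |HQ| = 21.00 ✓; ∠HQB = 110.9° ✓; |QB| = 10.40 ✓; ∠QBZ = 133.3° ✓; |BZ| = 3.299 ✗.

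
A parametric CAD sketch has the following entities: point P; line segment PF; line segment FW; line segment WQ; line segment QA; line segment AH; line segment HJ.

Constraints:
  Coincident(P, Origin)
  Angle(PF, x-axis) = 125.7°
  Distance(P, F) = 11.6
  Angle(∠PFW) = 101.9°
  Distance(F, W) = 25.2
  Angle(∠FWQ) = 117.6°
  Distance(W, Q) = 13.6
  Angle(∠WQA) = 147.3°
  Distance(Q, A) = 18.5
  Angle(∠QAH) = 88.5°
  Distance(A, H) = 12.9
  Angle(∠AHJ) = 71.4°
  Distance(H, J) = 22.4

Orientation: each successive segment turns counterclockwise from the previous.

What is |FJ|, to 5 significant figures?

27.976

P is at the origin; PF runs at 125.7° with length 11.6, so F = (-6.7691, 9.4202). ∠PFW = 101.9° gives FW at -156.20° from the x-axis; with |FW| = 25.2, W = (-29.826, -0.74917). ∠FWQ = 117.6° gives WQ at -93.800° from the x-axis; with |WQ| = 13.6, Q = (-30.727, -14.319). ∠WQA = 147.3° gives QA at -61.100° from the x-axis; with |QA| = 18.5, A = (-21.787, -30.515). ∠QAH = 88.5° gives AH at 30.400° from the x-axis; with |AH| = 12.9, H = (-10.660, -23.988). ∠AHJ = 71.4° gives HJ at 139.00° from the x-axis; with |HJ| = 22.4, J = (-27.566, -9.2918). Then |FJ| = |J − F| = 27.976.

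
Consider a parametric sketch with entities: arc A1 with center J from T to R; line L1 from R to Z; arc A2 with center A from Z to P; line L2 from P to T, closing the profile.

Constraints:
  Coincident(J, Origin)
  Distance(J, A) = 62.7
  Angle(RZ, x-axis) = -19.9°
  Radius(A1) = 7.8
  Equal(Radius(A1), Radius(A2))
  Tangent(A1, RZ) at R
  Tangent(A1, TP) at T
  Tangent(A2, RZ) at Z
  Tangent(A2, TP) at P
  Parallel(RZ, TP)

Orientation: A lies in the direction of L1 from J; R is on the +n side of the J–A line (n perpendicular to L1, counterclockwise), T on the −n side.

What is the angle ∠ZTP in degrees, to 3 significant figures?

14.0°

Tangency of A1 to both parallel lines with radius 7.8 puts R and T at J ± 7.8·n: R = (2.65, 7.33), T = (-2.65, -7.33). Equal radii place Z and P the same way about A: Z = A + 7.8·n = (61.6, -14.0), P = A − 7.8·n = (56.3, -28.7). Then cos ∠ZTP = TZ·TP / (|TZ||TP|), giving 14.0°.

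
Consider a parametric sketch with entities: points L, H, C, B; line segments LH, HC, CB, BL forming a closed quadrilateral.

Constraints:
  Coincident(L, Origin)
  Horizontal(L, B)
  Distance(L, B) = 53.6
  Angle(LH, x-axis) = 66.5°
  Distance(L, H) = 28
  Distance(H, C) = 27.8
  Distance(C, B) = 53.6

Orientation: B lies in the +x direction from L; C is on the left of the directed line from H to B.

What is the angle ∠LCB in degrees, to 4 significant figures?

58.94°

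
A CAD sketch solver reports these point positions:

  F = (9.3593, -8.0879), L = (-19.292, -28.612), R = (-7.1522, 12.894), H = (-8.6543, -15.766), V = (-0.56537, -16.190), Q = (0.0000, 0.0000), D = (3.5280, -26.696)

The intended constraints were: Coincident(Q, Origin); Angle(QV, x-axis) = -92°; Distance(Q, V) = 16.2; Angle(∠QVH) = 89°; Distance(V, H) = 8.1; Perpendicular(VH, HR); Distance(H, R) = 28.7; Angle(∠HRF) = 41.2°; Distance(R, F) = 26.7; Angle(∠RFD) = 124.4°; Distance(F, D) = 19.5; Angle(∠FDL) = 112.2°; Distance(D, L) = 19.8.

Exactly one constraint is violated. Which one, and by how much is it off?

Distance(D, L) = 19.8 — off by 3.10.

Q = (0.00, 0.00) ✓; QV at -92.00° ✓; |QV| = 16.20 ✓; ∠QVH = 89.00° ✓; |VH| = 8.100 ✓; ∠(VH, HR) = 90.00° ✓; |HR| = 28.70 ✓; ∠HRF = 41.20° ✓; |RF| = 26.70 ✓; ∠RFD = 124.4° ✓; |FD| = 19.50 ✓; ∠FDL = 112.2° ✓; |DL| = 22.90 ✗.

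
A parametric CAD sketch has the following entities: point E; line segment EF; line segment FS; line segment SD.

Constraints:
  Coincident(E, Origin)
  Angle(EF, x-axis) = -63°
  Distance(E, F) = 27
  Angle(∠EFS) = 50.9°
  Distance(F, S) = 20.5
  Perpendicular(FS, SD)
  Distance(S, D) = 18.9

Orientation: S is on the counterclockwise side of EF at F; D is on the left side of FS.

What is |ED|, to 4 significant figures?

4.033

E is at the origin; EF runs at -63.0° with length 27.0, so F = 27.0·(cos -63.0°, sin -63.0°) = (12.26, -24.06). ∠EFS = 50.9°, so FS runs at -63.0° + (180° − 50.9°) = 66.10° from the x-axis; with |FS| = 20.5, S = F + 20.5·(cos 66.10°, sin 66.10°) = (20.56, -5.315). FS ⟂ SD; with |SD| = 18.9 on the left of FS, D = S + 18.9·(-0.9143, 0.4051) = (3.284, 2.342). Then |ED| = |D − E| = 4.033.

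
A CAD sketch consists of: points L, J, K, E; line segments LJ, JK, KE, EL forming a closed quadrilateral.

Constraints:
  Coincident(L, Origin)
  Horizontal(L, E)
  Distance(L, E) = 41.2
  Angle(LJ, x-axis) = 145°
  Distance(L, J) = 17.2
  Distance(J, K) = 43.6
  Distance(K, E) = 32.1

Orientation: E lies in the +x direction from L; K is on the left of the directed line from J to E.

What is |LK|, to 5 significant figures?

37.923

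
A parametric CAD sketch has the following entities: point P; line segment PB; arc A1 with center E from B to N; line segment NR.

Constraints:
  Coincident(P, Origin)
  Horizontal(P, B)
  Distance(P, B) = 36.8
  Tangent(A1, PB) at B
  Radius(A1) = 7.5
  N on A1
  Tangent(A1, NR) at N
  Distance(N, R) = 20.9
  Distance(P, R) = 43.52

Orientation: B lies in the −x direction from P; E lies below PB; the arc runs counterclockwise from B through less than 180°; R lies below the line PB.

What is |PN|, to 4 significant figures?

44.68

P is at the origin; PB is horizontal with |PB| = 36.8 and B on the −x side, so B = (-36.80, 0.000). Tangency of A1 to PB means the radius EB is perpendicular to PB, so E = B + (0, -7.5) = (-36.80, -7.500). Since EN ⟂ NR (tangency), |ER| = √(7.5² + 20.9²) = 22.20 regardless of where N sits on A1. So R lies on both circle(P, 43.52) and circle(E, 22.20); the below-PB intersection is R = (-32.24, -29.23). N is the foot of the tangent from R: N = (-43.19, -11.43).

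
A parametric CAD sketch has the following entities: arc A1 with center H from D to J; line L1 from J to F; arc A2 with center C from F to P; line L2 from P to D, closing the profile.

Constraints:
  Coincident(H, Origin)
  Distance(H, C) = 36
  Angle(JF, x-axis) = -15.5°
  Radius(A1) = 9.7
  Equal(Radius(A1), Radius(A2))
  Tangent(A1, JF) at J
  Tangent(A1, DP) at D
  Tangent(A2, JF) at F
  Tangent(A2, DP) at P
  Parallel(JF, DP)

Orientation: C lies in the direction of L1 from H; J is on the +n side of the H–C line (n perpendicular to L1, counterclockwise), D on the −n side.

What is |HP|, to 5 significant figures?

37.284

The slot axis is L1's direction at -15.5°, so u = (cos -15.5°, sin -15.5°) = (0.96363, -0.26724) and n = (−sin -15.5°, cos -15.5°) = (0.26724, 0.96363). H is at the origin and C lies 36.0 along u from H, so C = 36.0·u = (34.691, -9.6206). Tangency of A1 to both parallel lines with radius 9.7 puts J and D at H ± 9.7·n: J = (2.5922, 9.3472), D = (-2.5922, -9.3472). Equal radii place F and P the same way about C: F = C + 9.7·n = (37.283, -0.27337), P = C − 9.7·n = (32.098, -18.968). Then |HP| = |P − H| = 37.284.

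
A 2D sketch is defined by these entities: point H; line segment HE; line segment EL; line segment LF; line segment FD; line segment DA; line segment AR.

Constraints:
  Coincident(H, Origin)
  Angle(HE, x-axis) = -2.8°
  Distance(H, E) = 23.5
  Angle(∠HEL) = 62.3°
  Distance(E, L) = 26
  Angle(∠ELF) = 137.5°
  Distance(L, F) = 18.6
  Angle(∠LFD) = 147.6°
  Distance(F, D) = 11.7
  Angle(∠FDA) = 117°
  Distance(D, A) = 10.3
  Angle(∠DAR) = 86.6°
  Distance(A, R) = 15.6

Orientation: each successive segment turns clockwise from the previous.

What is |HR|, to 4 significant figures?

14.61

H is at the origin; HE runs at -2.8° with length 23.5, so E = (23.47, -1.148). ∠HEL = 62.3° gives EL at -120.5° from the x-axis; with |EL| = 26.0, L = (10.28, -23.55). ∠ELF = 137.5° gives LF at -163.0° from the x-axis; with |LF| = 18.6, F = (-7.511, -28.99). ∠LFD = 147.6° gives FD at 164.6° from the x-axis; with |FD| = 11.7, D = (-18.79, -25.88). ∠FDA = 117.0° gives DA at 101.6° from the x-axis; with |DA| = 10.3, A = (-20.86, -15.79). ∠DAR = 86.6° gives AR at 8.200° from the x-axis; with |AR| = 15.6, R = (-5.422, -13.57). Then |HR| = |R − H| = 14.61.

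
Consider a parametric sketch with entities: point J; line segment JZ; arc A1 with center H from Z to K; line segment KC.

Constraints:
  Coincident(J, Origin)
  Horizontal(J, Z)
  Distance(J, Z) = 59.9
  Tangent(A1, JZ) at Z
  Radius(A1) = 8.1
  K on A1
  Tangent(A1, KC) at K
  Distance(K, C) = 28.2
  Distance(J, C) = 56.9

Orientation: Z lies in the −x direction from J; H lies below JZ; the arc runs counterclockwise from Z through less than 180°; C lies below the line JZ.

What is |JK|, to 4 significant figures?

67.08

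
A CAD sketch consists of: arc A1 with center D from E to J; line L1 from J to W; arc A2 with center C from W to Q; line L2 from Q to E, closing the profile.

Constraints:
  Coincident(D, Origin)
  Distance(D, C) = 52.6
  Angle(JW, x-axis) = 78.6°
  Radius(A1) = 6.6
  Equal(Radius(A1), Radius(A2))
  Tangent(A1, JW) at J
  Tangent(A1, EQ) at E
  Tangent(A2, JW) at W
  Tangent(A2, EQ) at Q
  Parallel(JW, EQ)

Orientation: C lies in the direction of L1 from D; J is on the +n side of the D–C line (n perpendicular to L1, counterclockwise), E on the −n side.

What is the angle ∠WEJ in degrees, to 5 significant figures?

75.913°

The slot axis is L1's direction at 78.6°, so u = (cos 78.6°, sin 78.6°) = (0.19766, 0.98027) and n = (−sin 78.6°, cos 78.6°) = (-0.98027, 0.19766). D is at the origin and C lies 52.6 along u from D, so C = 52.6·u = (10.397, 51.562). Tangency of A1 to both parallel lines with radius 6.6 puts J and E at D ± 6.6·n: J = (-6.4698, 1.3045), E = (6.4698, -1.3045). Equal radii place W and Q the same way about C: W = C + 6.6·n = (3.9270, 52.867), Q = C − 6.6·n = (16.867, 50.258). Then cos ∠WEJ = EW·EJ / (|EW||EJ|), giving 75.913°.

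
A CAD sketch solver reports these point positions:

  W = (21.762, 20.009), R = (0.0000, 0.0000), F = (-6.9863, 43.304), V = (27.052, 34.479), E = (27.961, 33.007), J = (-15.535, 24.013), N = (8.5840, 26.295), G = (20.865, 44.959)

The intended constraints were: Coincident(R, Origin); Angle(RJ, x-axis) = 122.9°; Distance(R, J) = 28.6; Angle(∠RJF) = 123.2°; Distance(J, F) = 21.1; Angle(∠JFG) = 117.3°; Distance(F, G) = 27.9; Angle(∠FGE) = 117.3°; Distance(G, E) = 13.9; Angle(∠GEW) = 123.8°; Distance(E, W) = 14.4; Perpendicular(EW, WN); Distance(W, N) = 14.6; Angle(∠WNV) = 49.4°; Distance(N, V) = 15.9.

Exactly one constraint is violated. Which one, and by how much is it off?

Distance(N, V) = 15.9 — off by 4.30.

R = (0.00, 0.00) ✓; RJ at 122.9° ✓; |RJ| = 28.60 ✓; ∠RJF = 123.2° ✓; |JF| = 21.10 ✓; ∠JFG = 117.3° ✓; |FG| = 27.90 ✓; ∠FGE = 117.3° ✓; |GE| = 13.90 ✓; ∠GEW = 123.8° ✓; |EW| = 14.40 ✓; ∠(EW, WN) = 90.00° ✓; |WN| = 14.60 ✓; ∠WNV = 49.40° ✓; |NV| = 20.20 ✗.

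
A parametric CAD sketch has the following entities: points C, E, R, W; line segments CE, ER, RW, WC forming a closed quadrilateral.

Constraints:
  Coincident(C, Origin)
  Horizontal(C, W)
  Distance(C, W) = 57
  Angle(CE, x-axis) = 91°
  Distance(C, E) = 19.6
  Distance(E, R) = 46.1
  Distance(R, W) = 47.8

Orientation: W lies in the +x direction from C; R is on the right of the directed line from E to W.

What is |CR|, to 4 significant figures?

28.31

Checks: |ER| = 46.10 ✓; |RW| = 47.80 ✓.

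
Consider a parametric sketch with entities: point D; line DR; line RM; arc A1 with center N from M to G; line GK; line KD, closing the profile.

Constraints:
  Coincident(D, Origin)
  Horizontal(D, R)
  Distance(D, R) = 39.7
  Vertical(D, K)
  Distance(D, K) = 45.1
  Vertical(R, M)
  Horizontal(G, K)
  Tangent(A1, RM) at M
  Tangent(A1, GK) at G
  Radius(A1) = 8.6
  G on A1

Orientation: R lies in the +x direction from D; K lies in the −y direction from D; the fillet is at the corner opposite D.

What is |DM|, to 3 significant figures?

53.9

The virtual corner opposite D is at (39.7, -45.1). A1 meets RM tangentially, so NM is at right angles to RM and A1 meets GK tangentially, so NG is at right angles to GK, with radius 8.6, so the center N sits 8.6 in from both sides at N = (31.1, -36.5). That places the tangent points at M = (39.7, -36.5) on RM and G = (31.1, -45.1) on GK. Then |DM| = |M − D| = 53.9.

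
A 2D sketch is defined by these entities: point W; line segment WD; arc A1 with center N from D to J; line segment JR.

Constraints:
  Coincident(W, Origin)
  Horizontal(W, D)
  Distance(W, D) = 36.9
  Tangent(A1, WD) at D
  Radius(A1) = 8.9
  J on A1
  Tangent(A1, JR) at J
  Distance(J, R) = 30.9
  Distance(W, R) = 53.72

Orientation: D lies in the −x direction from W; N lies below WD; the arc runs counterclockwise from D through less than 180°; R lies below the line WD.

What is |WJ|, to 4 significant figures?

46.81

Checks: |ND| = 8.900 ✓; |NJ| = 8.900 ✓; ∠(NJ, JR) = 90.00° ✓; |JR| = 30.90 ✓; |WR| = 53.72 ✓.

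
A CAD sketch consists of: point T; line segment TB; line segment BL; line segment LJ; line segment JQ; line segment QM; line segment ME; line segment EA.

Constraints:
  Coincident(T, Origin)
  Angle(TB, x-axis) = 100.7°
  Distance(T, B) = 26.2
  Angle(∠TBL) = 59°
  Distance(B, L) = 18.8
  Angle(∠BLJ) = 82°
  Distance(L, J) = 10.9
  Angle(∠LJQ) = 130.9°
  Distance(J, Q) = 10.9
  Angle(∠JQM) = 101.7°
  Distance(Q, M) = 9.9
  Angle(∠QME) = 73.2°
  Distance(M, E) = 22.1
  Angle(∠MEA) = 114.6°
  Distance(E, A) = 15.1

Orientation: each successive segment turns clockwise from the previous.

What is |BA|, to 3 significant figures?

33.8

T is at the origin; TB runs at 100.7° with length 26.2, so B = (-4.86, 25.7). ∠TBL = 59.0° gives BL at -20.3° from the x-axis; with |BL| = 18.8, L = (12.8, 19.2). ∠BLJ = 82.0° gives LJ at -118° from the x-axis; with |LJ| = 10.9, J = (7.60, 9.62). ∠LJQ = 130.9° gives JQ at -167° from the x-axis; with |JQ| = 10.9, Q = (-3.04, 7.25). ∠JQM = 101.7° gives QM at 114° from the x-axis; with |QM| = 9.9, M = (-7.11, 16.3). ∠QME = 73.2° gives ME at 7.50° from the x-axis; with |ME| = 22.1, E = (14.8, 19.2). ∠MEA = 114.6° gives EA at -57.9° from the x-axis; with |EA| = 15.1, A = (22.8, 6.36). Then |BA| = |A − B| = 33.8.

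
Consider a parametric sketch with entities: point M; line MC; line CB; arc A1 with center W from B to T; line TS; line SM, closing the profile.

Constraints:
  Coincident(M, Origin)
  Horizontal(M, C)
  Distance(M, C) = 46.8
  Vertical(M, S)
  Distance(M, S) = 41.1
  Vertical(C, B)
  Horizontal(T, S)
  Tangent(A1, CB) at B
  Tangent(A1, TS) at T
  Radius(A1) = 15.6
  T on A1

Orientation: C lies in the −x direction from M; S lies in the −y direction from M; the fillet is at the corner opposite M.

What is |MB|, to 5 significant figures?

53.296

M is at the origin; MC is horizontal with |MC| = 46.8 and C on the −x side, so C = (-46.800, 0.0000). M and S share the same x with |MS| = 41.1 and S on the −y side, so S = (0.0000, -41.100). The virtual corner opposite M is at (-46.800, -41.100). The tangent condition forces WB to be normal to CB and since A1 is tangent to TS there, WT ⟂ TS, with radius 15.6, so the center W sits 15.6 in from both sides at W = (-31.200, -25.500). That places the tangent points at B = (-46.800, -25.500) on CB and T = (-31.200, -41.100) on TS. Then |MB| = |B − M| = 53.296.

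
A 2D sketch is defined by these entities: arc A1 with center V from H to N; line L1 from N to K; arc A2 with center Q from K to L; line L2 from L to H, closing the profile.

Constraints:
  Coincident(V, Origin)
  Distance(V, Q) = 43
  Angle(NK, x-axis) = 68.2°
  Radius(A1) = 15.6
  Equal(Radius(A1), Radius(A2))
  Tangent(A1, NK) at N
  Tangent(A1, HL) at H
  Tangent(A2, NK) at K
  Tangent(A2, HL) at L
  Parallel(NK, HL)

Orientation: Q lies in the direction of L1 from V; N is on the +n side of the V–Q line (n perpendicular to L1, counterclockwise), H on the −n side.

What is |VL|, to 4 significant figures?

45.74

Tangency of A1 to both parallel lines with radius 15.6 puts N and H at V ± 15.6·n: N = (-14.48, 5.793), H = (14.48, -5.793). Equal radii place K and L the same way about Q: K = Q + 15.6·n = (1.484, 45.72), L = Q − 15.6·n = (30.45, 34.13). Then |VL| = |L − V| = 45.74.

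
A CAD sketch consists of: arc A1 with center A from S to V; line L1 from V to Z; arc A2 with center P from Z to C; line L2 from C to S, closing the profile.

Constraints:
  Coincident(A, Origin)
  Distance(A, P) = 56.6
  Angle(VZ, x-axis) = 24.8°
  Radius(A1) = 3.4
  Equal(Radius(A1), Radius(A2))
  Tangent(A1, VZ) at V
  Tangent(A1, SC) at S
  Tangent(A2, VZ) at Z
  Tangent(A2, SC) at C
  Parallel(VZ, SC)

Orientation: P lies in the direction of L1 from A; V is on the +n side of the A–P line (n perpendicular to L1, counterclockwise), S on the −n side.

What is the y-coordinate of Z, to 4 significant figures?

26.83

Tangency of A1 to both parallel lines with radius 3.4 puts V and S at A ± 3.4·n: V = (-1.426, 3.086), S = (1.426, -3.086). Equal radii place Z and C the same way about P: Z = P + 3.4·n = (49.95, 26.83), C = P − 3.4·n = (52.81, 20.65). So Z.y = 26.83.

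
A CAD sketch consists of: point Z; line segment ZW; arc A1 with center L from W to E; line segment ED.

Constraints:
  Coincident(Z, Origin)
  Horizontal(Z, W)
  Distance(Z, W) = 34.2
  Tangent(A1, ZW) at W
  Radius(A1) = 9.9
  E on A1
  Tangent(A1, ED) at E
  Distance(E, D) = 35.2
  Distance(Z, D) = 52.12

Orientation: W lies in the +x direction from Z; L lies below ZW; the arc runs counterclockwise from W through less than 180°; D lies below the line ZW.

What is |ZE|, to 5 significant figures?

26.379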